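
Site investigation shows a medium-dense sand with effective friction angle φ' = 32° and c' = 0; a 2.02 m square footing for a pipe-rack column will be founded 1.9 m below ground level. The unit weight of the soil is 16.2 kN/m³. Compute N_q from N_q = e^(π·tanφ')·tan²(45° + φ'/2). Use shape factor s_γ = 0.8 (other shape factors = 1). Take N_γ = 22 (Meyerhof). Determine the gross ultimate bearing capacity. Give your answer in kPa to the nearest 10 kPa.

q_ult ≈ 1000 kPa

tan32° = 0.6249, so N_q = e^(π×0.6249)·tan²(61°) = 7.121 × 3.255 = 23.18.
Overburden at base level: q = 16.2 × 1.9 = 30.78 kPa.
Surcharge term q·N_q = 30.78 × 23.177 = 713.38 kPa; self-weight term 0.5·γ·B·N_γ·s_γ = 0.5 × 16.2 × 2.02 × 22 × 0.8 = 287.97 kPa.
q_ult = 713.38 + 287.97 = 1001.4 kPa.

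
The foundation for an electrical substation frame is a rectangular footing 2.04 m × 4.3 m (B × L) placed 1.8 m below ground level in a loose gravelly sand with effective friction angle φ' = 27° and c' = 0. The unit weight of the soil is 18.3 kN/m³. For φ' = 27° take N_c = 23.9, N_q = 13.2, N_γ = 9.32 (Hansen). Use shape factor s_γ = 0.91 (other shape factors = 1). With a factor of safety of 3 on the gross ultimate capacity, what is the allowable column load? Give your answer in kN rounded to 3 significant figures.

P_all ≈ 1730 kN

Overburden at base level: q = 18.3 × 1.8 = 32.94 kPa.
Surcharge term q·N_q = 32.94 × 13.2 = 434.81 kPa; self-weight term 0.5·γ·B·N_γ·s_γ = 0.5 × 18.3 × 2.04 × 9.32 × 0.91 = 158.31 kPa.
q_ult = 434.81 + 158.31 = 593.12 kPa.
Gross allowable pressure q_all = 593.12 / 3 = 197.71 kPa.
Footing area = 8.772 m², so allowable column load = 197.71 × 8.772 = 1734.3 kN.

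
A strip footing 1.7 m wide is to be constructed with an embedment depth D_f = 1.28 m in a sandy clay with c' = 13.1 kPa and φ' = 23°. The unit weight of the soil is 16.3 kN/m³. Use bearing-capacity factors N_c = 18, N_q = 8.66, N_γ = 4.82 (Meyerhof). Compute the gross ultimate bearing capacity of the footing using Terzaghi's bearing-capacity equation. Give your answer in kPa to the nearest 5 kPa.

q_ult ≈ 485 kPa

q = γ·D_f = 16.3 × 1.28 = 20.864 kPa.
c·N_c = 13.1 × 18 = 235.8 kPa
q·N_q = 20.864 × 8.66 = 180.68 kPa
0.5·γ·B·N_γ = 0.5 × 16.3 × 1.7 × 4.82 = 66.781 kPa
q_ult = 235.8 + 180.68 + 66.781 = 483.26 kPa.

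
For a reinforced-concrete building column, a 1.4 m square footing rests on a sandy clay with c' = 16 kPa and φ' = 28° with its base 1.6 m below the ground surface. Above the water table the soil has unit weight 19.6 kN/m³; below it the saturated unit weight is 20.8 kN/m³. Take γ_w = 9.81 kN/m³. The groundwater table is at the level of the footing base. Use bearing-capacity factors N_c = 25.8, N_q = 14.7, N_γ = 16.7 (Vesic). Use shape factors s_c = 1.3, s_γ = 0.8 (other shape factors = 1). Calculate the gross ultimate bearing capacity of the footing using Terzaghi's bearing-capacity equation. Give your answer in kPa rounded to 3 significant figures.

Effective surcharge at the founding depth q = γ·D_f = 19.6 × 1.6 = 31.36 kPa.
The water table coincides with the base, so in the self-weight term γ → γ' = 10.99 kN/m³.
q_ult = c·N_c·s_c + q·N_q + 0.5·γ·B·N_γ·s_γ
     = 16 × 25.8 × 1.3 + 31.36 × 14.7 + 0.5 × 10.99 × 1.4 × 16.7 × 0.8
     = 536.64 + 460.99 + 102.78 = 1100.4 kPa.

q_ult ≈ 1100 kPa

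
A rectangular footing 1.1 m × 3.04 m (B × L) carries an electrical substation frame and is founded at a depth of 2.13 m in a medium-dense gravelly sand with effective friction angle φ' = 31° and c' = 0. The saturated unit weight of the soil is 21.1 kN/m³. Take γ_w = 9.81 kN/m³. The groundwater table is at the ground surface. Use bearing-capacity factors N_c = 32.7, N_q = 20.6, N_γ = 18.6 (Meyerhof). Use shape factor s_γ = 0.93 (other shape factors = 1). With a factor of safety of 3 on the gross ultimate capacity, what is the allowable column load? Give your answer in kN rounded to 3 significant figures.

P_all ≈ 672 kN

With the water table at the surface the whole profile is submerged: γ' = 21.1 − 9.81 = 11.29 kN/m³, so q = γ'·D_f = 24.048 kPa; the same γ' applies in the ½γBN_γ term.
q_ult = q·N_q + 0.5·γ·B·N_γ·s_γ
     = 24.048 × 20.6 + 0.5 × 11.29 × 1.1 × 18.6 × 0.93
     = 495.38 + 107.41 = 602.79 kPa.
Gross allowable pressure q_all = 602.79 / 3 = 200.93 kPa.
Footing area = 3.344 m², so allowable column load = 200.93 × 3.344 = 671.91 kN.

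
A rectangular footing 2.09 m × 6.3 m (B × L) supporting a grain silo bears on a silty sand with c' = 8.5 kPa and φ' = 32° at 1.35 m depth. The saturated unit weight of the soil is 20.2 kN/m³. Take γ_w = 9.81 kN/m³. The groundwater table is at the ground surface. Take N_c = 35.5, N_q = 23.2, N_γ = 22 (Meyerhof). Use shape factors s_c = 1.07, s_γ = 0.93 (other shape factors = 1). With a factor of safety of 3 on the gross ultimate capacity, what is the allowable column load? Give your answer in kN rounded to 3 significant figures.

γ' = 20.2 − 9.81 = 10.39 kN/m³ (submerged throughout). q = 10.39 × 1.35 = 14.026 kPa; the same γ' applies in the ½γBN_γ term.
c·N_c·s_c = 8.5 × 35.5 × 1.07 = 322.87 kPa
q·N_q = 14.026 × 23.2 = 325.41 kPa
0.5·γ·B·N_γ·s_γ = 0.5 × 10.39 × 2.09 × 22 × 0.93 = 222.15 kPa
q_ult = 322.87 + 325.41 + 222.15 = 870.43 kPa.
Gross allowable pressure q_all = 870.43 / 3 = 290.14 kPa.
Footing area = 13.167 m², so allowable column load = 290.14 × 13.167 = 3820.3 kN.

P_all ≈ 3820 kN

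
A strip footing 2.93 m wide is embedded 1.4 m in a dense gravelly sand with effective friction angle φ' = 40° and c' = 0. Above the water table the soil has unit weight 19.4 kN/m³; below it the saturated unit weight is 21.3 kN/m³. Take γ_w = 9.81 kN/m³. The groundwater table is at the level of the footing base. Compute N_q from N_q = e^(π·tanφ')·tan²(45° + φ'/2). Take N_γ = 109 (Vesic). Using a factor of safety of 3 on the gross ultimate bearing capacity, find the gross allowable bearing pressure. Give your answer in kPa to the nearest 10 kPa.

q_all ≈ 1190 kPa

N_q = e^(π·tan40°)·tan²(65°) = 64.2.
q = γ·D_f = 19.4 × 1.4 = 27.16 kPa.
For the ½γBN_γ term take γ' = 21.3 − 9.81 = 11.49 kN/m³ (soil below base is submerged).
q·N_q = 27.16 × 64.195 = 1743.5 kPa
0.5·γ·B·N_γ = 0.5 × 11.49 × 2.93 × 109 = 1834.8 kPa
q_ult = 1743.5 + 1834.8 = 3578.3 kPa.
q_all = 3578.3 / 3 = 1192.8 kPa.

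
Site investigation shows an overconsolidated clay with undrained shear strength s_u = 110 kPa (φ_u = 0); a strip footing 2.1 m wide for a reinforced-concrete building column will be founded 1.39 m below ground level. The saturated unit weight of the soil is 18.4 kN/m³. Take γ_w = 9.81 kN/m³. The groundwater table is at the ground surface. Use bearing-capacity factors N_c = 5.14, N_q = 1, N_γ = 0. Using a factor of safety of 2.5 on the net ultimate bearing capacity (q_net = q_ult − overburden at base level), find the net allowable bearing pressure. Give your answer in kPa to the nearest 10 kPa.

With the water table at the surface the whole profile is submerged: γ' = 18.4 − 9.81 = 8.59 kN/m³, so q = γ'·D_f = 11.94 kPa.
q_ult = c·N_c + q·N_q
     = 110 × 5.14 + 11.94 × 1
     = 565.4 + 11.94 = 577.34 kPa.
q_net = 577.34 − 11.94 = 565.4 kPa.
q_all(net) = 565.4 / 2.5 = 226.16 kPa.

q_all(net) ≈ 230 kPa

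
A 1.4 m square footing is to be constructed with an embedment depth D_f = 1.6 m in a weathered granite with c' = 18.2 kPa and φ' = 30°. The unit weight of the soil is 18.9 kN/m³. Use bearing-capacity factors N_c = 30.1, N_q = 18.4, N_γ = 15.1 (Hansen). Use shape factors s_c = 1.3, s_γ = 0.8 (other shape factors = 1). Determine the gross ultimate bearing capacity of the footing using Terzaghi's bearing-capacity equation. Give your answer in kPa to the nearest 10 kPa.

q_ult ≈ 1430 kPa

q = γ·D_f = 18.9 × 1.6 = 30.24 kPa.
c·N_c·s_c = 18.2 × 30.1 × 1.3 = 712.17 kPa
q·N_q = 30.24 × 18.4 = 556.42 kPa
0.5·γ·B·N_γ·s_γ = 0.5 × 18.9 × 1.4 × 15.1 × 0.8 = 159.82 kPa
q_ult = 712.17 + 556.42 + 159.82 = 1428.4 kPa.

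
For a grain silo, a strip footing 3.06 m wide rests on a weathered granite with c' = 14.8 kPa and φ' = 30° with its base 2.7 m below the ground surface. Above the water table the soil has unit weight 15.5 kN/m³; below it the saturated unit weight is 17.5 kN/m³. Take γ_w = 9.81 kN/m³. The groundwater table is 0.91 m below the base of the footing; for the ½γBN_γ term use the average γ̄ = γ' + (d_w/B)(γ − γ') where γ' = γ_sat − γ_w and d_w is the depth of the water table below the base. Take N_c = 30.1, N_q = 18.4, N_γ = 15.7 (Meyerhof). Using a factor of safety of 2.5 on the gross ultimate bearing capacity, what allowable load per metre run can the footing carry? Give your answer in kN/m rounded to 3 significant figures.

≈ 1780 kN/m

q = γ·D_f = 15.5 × 2.7 = 41.85 kPa.
γ' = 7.69 kN/m³; averaging over the depth B below the base, γ̄ = γ' + (d_w/B)(γ − γ') = 10.013 kN/m³.
c·N_c = 14.8 × 30.1 = 445.48 kPa
q·N_q = 41.85 × 18.4 = 770.04 kPa
0.5·γ·B·N_γ = 0.5 × 10.013 × 3.06 × 15.7 = 240.51 kPa
q_ult = 445.48 + 770.04 + 240.51 = 1456 kPa.
Gross allowable pressure q_all = 1456 / 2.5 = 582.41 kPa.
Allowable wall load = q_all × B = 582.41 × 3.06 = 1782.2 kN per metre run.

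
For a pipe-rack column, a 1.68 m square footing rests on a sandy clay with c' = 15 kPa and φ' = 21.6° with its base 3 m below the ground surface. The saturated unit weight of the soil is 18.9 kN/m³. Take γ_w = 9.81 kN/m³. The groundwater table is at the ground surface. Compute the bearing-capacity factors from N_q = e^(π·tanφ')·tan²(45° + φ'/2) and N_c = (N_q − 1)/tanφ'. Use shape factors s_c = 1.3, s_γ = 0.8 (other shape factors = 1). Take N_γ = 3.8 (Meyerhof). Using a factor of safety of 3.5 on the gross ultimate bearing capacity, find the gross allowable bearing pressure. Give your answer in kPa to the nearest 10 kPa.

N_q = e^(π·tan21.6°)·tan²(55.8°) = 7.51; N_c = (N_q − 1)/tanφ' = 16.44.
γ' = 18.9 − 9.81 = 9.09 kN/m³ (submerged throughout). q = 9.09 × 3 = 27.27 kPa; the same γ' applies in the ½γBN_γ term.
c·N_c·s_c = 15 × 16.445 × 1.3 = 320.67 kPa
q·N_q = 27.27 × 7.5108 = 204.82 kPa
0.5·γ·B·N_γ·s_γ = 0.5 × 9.09 × 1.68 × 3.8 × 0.8 = 23.212 kPa
q_ult = 320.67 + 204.82 + 23.212 = 548.7 kPa.
q_all = 548.7 / 3.5 = 156.77 kPa.

q_all ≈ 160 kPa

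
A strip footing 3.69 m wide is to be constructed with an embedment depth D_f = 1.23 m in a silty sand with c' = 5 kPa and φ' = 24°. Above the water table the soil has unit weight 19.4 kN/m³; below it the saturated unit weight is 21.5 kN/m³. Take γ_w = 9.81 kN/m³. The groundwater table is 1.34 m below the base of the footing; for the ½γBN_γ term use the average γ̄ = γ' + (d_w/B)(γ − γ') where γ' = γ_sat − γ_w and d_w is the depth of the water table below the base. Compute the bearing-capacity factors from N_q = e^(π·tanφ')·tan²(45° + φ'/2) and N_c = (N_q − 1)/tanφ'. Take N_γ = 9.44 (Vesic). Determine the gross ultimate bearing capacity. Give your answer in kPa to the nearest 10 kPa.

q_ult ≈ 580 kPa

tan24° = 0.4452, so N_q = e^(π×0.4452)·tan²(57°) = 4.05 × 2.371 = 9.6.
N_c = (9.6 − 1)/tan24° = 19.32.
Overburden at base level: q = 19.4 × 1.23 = 23.862 kPa.
The water table is 1.34 m below the base (< B = 3.69 m), so the ½γBN_γ term uses γ̄ = γ' + (d_w/B)(γ − γ') = 11.69 + (1.34/3.69)(19.4 − 11.69) = 14.49 kN/m³.
Cohesion term c·N_c = 5 × 19.324 = 96.618 kPa; surcharge term q·N_q = 23.862 × 9.6034 = 229.16 kPa; self-weight term 0.5·γ·B·N_γ = 0.5 × 14.49 × 3.69 × 9.44 = 252.37 kPa.
q_ult = 96.618 + 229.16 + 252.37 = 578.14 kPa.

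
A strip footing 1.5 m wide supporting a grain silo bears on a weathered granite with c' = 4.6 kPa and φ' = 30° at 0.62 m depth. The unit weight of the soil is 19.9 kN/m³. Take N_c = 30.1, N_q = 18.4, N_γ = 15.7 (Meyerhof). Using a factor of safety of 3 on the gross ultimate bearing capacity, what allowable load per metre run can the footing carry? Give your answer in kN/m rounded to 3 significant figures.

≈ 300 kN/m

q = γ·D_f = 19.9 × 0.62 = 12.338 kPa.
c·N_c = 4.6 × 30.1 = 138.46 kPa
q·N_q = 12.338 × 18.4 = 227.02 kPa
0.5·γ·B·N_γ = 0.5 × 19.9 × 1.5 × 15.7 = 234.32 kPa
q_ult = 138.46 + 227.02 + 234.32 = 599.8 kPa.
Gross allowable pressure q_all = 599.8 / 3 = 199.93 kPa.
Allowable wall load = q_all × B = 199.93 × 1.5 = 299.9 kN per metre run.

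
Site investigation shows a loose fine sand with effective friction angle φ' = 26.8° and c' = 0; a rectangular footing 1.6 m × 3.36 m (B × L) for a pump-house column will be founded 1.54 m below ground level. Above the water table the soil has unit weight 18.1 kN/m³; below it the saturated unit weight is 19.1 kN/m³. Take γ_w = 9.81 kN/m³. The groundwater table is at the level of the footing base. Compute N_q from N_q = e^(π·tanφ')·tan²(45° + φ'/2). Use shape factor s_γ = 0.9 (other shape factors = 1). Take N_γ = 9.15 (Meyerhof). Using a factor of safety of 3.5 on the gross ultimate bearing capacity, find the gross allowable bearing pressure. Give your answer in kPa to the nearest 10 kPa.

N_q = e^(π·tan26.8°)·tan²(58.4°) = 12.92.
q = γ·D_f = 18.1 × 1.54 = 27.874 kPa.
For the ½γBN_γ term take γ' = 19.1 − 9.81 = 9.29 kN/m³ (soil below base is submerged).
q·N_q = 27.874 × 12.917 = 360.05 kPa
0.5·γ·B·N_γ·s_γ = 0.5 × 9.29 × 1.6 × 9.15 × 0.9 = 61.203 kPa
q_ult = 360.05 + 61.203 = 421.25 kPa.
q_all = 421.25 / 3.5 = 120.36 kPa.

q_all ≈ 120 kPa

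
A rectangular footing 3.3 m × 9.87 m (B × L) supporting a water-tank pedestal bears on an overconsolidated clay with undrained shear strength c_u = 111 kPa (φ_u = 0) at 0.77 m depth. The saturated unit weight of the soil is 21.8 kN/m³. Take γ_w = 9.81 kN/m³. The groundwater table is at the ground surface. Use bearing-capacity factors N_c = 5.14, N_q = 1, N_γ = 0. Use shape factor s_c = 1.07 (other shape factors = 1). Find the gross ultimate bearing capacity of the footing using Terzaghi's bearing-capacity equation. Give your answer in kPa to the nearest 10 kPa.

Water table at ground surface, so effective unit weight γ' = 21.8 − 9.81 = 11.99 kN/m³ is used throughout; overburden q = 11.99 × 0.77 = 9.2323 kPa.
Cohesion term c·N_c·s_c = 111 × 5.14 × 1.07 = 610.48 kPa; surcharge term q·N_q = 9.2323 × 1 = 9.2323 kPa.
q_ult = 610.48 + 9.2323 = 619.71 kPa.

q_ult ≈ 620 kPa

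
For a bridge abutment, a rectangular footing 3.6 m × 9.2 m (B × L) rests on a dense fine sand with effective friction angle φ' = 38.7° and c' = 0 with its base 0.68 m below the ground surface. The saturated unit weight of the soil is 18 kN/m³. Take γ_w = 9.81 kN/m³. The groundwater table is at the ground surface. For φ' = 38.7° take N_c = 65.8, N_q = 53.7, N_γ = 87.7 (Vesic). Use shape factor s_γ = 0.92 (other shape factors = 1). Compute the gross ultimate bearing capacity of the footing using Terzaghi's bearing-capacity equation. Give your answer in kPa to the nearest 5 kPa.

q_ult ≈ 1490 kPa

With the water table at the surface the whole profile is submerged: γ' = 18 − 9.81 = 8.19 kN/m³, so q = γ'·D_f = 5.5692 kPa; the same γ' applies in the ½γBN_γ term.
q_ult = q·N_q + 0.5·γ·B·N_γ·s_γ
     = 5.5692 × 53.7 + 0.5 × 8.19 × 3.6 × 87.7 × 0.92
     = 299.07 + 1189.4 = 1488.5 kPa.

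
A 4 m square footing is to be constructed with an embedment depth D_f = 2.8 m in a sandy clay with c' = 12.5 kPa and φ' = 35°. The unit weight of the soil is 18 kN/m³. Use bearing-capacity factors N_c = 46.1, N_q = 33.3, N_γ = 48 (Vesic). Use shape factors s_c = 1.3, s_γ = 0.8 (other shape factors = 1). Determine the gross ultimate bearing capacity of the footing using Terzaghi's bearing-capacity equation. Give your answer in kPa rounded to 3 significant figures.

q = γ·D_f = 18 × 2.8 = 50.4 kPa.
c·N_c·s_c = 12.5 × 46.1 × 1.3 = 749.12 kPa
q·N_q = 50.4 × 33.3 = 1678.3 kPa
0.5·γ·B·N_γ·s_γ = 0.5 × 18 × 4 × 48 × 0.8 = 1382.4 kPa
q_ult = 749.12 + 1678.3 + 1382.4 = 3809.8 kPa.

q_ult ≈ 3810 kPa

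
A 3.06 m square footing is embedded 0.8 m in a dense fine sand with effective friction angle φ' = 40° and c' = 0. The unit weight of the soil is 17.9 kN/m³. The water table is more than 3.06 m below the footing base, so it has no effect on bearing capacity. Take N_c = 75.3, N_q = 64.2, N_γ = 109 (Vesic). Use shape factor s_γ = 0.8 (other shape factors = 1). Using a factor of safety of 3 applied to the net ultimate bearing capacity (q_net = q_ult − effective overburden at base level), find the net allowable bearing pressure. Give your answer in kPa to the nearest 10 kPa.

q_all(net) ≈ 1100 kPa

Effective surcharge at the founding depth q = γ·D_f = 17.9 × 0.8 = 14.32 kPa.
q_ult = q·N_q + 0.5·γ·B·N_γ·s_γ
     = 14.32 × 64.2 + 0.5 × 17.9 × 3.06 × 109 × 0.8
     = 919.34 + 2388.1 = 3307.5 kPa.
Net ultimate: q_net = 3307.5 − 14.32 = 3293.2 kPa.
q_all(net) = 3293.2 / 3 = 1097.7 kPa.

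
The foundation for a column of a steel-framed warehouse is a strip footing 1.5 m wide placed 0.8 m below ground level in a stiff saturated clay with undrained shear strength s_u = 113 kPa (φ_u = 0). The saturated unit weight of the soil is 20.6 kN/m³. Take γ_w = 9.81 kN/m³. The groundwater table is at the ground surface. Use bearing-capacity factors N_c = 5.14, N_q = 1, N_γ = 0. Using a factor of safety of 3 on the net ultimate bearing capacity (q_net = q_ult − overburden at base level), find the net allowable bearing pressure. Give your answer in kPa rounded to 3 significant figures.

q_all(net) ≈ 194 kPa

Water table at ground surface, so effective unit weight γ' = 20.6 − 9.81 = 10.79 kN/m³ is used throughout; overburden q = 10.79 × 0.8 = 8.632 kPa.
Cohesion term c·N_c = 113 × 5.14 = 580.82 kPa; surcharge term q·N_q = 8.632 × 1 = 8.632 kPa.
q_ult = 580.82 + 8.632 = 589.45 kPa.
q_net = 589.45 − 8.632 = 580.82 kPa.
q_all(net) = 580.82 / 3 = 193.61 kPa.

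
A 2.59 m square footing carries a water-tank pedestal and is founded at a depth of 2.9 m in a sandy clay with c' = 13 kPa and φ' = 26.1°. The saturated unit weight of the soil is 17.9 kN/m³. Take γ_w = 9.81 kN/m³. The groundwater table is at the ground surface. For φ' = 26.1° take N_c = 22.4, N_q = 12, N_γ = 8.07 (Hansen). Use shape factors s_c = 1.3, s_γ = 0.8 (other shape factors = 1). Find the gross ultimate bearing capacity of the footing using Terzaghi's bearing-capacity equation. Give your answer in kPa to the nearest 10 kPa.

Water table at ground surface, so effective unit weight γ' = 17.9 − 9.81 = 8.09 kN/m³ is used throughout; overburden q = 8.09 × 2.9 = 23.461 kPa; the same γ' applies in the ½γBN_γ term.
Cohesion term c·N_c·s_c = 13 × 22.4 × 1.3 = 378.56 kPa; surcharge term q·N_q = 23.461 × 12 = 281.53 kPa; self-weight term 0.5·γ·B·N_γ·s_γ = 0.5 × 8.09 × 2.59 × 8.07 × 0.8 = 67.637 kPa.
q_ult = 378.56 + 281.53 + 67.637 = 727.73 kPa.

q_ult ≈ 730 kPa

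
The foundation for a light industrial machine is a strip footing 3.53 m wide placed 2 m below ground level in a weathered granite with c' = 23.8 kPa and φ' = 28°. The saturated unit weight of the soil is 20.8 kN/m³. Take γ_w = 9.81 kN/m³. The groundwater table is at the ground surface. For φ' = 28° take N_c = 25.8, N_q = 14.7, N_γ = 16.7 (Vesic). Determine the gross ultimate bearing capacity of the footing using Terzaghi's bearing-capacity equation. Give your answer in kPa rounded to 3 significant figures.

γ' = 20.8 − 9.81 = 10.99 kN/m³ (submerged throughout). q = 10.99 × 2 = 21.98 kPa; the same γ' applies in the ½γBN_γ term.
c·N_c = 23.8 × 25.8 = 614.04 kPa
q·N_q = 21.98 × 14.7 = 323.11 kPa
0.5·γ·B·N_γ = 0.5 × 10.99 × 3.53 × 16.7 = 323.94 kPa
q_ult = 614.04 + 323.11 + 323.94 = 1261.1 kPa.

q_ult ≈ 1260 kPa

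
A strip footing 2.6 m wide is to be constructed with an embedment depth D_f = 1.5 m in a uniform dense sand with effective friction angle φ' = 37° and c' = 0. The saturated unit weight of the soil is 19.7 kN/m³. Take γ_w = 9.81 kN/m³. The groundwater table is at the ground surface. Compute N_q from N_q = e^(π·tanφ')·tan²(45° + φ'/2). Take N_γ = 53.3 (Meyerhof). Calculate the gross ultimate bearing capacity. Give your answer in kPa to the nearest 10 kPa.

tan37° = 0.7536, so N_q = e^(π×0.7536)·tan²(63.5°) = 10.669 × 4.023 = 42.92.
Water table at ground surface, so effective unit weight γ' = 19.7 − 9.81 = 9.89 kN/m³ is used throughout; overburden q = 9.89 × 1.5 = 14.835 kPa; the same γ' applies in the ½γBN_γ term.
Surcharge term q·N_q = 14.835 × 42.92 = 636.72 kPa; self-weight term 0.5·γ·B·N_γ = 0.5 × 9.89 × 2.6 × 53.3 = 685.28 kPa.
q_ult = 636.72 + 685.28 = 1322 kPa.

q_ult ≈ 1320 kPa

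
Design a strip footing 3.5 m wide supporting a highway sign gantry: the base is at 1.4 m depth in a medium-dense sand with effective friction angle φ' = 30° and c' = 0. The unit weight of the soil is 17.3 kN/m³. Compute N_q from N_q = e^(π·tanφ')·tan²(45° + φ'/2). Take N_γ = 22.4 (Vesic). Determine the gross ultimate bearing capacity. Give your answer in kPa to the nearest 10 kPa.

q_ult ≈ 1120 kPa

tan30° = 0.5774, so N_q = e^(π×0.5774)·tan²(60°) = 6.134 × 3.0 = 18.4.
Overburden at base level: q = 17.3 × 1.4 = 24.22 kPa.
Surcharge term q·N_q = 24.22 × 18.401 = 445.68 kPa; self-weight term 0.5·γ·B·N_γ = 0.5 × 17.3 × 3.5 × 22.4 = 678.16 kPa.
q_ult = 445.68 + 678.16 = 1123.8 kPa.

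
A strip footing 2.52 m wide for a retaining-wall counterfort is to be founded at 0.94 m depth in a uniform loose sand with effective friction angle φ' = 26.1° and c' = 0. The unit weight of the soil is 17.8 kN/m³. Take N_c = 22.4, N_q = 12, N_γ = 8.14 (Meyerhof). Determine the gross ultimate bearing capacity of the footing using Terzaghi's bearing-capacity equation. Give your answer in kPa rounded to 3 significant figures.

q_ult ≈ 383 kPa

Effective surcharge at the founding depth q = γ·D_f = 17.8 × 0.94 = 16.732 kPa.
q_ult = q·N_q + 0.5·γ·B·N_γ
     = 16.732 × 12 + 0.5 × 17.8 × 2.52 × 8.14
     = 200.78 + 182.56 = 383.35 kPa.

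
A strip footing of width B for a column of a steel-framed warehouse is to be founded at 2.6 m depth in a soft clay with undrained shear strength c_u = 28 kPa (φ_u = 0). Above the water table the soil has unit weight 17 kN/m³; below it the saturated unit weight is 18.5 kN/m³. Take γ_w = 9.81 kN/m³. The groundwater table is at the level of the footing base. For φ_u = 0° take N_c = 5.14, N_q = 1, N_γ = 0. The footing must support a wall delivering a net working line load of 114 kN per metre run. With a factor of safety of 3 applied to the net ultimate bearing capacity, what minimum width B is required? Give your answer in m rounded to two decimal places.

B = 2.38 m

Overburden at base level: q = 17 × 2.6 = 44.2 kPa.
Cohesion term c·N_c = 28 × 5.14 = 143.92 kPa; surcharge term q·N_q = 44.2 × 1 = 44.2 kPa.
q_ult = 143.92 + 44.2 = 188.12 kPa.
For φ = 0 the ½γBN_γ term vanishes, so q_ult is independent of B. q_net = 188.12 − 44.2 = 143.92 kPa; q_all(net) = 143.92/3 = 47.973 kPa.
Required width B = w / q_all(net) = 114 / 47.973 = 2.376 m.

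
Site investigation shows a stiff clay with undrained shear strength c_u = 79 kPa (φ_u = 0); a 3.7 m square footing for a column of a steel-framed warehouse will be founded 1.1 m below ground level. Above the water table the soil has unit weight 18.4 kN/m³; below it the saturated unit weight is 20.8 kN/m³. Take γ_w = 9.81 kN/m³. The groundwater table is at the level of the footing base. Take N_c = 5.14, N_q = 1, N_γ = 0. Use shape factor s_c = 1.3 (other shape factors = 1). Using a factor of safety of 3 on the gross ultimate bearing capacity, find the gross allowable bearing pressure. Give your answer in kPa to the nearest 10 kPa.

q_all ≈ 180 kPa

Effective surcharge at the founding depth q = γ·D_f = 18.4 × 1.1 = 20.24 kPa.
q_ult = c·N_c·s_c + q·N_q
     = 79 × 5.14 × 1.3 + 20.24 × 1
     = 527.88 + 20.24 = 548.12 kPa.
q_all = 548.12 / 3 = 182.71 kPa.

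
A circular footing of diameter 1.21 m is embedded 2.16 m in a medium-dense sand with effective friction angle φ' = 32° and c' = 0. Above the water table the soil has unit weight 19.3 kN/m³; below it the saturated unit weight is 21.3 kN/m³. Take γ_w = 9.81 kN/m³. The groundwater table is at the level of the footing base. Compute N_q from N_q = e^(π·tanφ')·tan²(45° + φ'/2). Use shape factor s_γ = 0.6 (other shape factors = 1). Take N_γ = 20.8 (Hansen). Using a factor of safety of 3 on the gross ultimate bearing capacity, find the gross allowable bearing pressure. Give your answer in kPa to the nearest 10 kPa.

q_all ≈ 350 kPa

N_q = e^(π·tan32°)·tan²(61°) = 23.18.
Overburden at base level: q = 19.3 × 2.16 = 41.688 kPa.
Below the base the soil is submerged, so the ½γBN_γ term uses γ' = 21.3 − 9.81 = 11.49 kN/m³.
Surcharge term q·N_q = 41.688 × 23.177 = 966.19 kPa; self-weight term 0.5·γ·B·N_γ·s_γ = 0.5 × 11.49 × 1.21 × 20.8 × 0.6 = 86.754 kPa.
q_ult = 966.19 + 86.754 = 1052.9 kPa.
q_all = 1052.9 / 3 = 350.98 kPa.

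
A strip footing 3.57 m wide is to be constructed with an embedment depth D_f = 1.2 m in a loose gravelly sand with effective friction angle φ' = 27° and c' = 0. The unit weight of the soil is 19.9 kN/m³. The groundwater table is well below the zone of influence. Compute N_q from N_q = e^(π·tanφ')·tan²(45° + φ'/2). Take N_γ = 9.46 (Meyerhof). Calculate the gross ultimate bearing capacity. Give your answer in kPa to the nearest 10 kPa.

q_ult ≈ 650 kPa

tan27° = 0.5095, so N_q = e^(π×0.5095)·tan²(58.5°) = 4.957 × 2.663 = 13.2.
Overburden at base level: q = 19.9 × 1.2 = 23.88 kPa.
Surcharge term q·N_q = 23.88 × 13.199 = 315.2 kPa; self-weight term 0.5·γ·B·N_γ = 0.5 × 19.9 × 3.57 × 9.46 = 336.03 kPa.
q_ult = 315.2 + 336.03 = 651.23 kPa.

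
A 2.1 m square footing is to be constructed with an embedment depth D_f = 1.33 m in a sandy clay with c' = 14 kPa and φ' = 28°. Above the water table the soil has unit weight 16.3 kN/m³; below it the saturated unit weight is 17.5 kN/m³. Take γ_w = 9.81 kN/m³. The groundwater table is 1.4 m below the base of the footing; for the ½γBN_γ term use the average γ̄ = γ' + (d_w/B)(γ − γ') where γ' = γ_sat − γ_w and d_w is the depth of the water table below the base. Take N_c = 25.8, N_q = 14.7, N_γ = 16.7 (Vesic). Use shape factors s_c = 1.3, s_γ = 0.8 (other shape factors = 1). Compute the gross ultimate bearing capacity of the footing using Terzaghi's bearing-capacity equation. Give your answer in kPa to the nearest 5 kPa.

q_ult ≈ 975 kPa

Overburden at base level: q = 16.3 × 1.33 = 21.679 kPa.
The water table is 1.4 m below the base (< B = 2.1 m), so the ½γBN_γ term uses γ̄ = γ' + (d_w/B)(γ − γ') = 7.69 + (1.4/2.1)(16.3 − 7.69) = 13.43 kN/m³.
Cohesion term c·N_c·s_c = 14 × 25.8 × 1.3 = 469.56 kPa; surcharge term q·N_q = 21.679 × 14.7 = 318.68 kPa; self-weight term 0.5·γ·B·N_γ·s_γ = 0.5 × 13.43 × 2.1 × 16.7 × 0.8 = 188.4 kPa.
q_ult = 469.56 + 318.68 + 188.4 = 976.64 kPa.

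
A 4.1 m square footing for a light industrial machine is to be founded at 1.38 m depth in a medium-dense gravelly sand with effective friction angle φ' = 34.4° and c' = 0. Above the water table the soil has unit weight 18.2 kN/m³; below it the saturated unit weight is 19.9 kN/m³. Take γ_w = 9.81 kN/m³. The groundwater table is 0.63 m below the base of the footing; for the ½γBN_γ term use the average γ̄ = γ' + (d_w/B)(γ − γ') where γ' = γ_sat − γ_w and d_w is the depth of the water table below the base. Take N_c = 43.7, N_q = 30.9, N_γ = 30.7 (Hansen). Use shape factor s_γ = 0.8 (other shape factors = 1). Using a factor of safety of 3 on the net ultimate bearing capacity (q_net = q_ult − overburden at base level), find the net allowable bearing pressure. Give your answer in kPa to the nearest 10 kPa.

q = γ·D_f = 18.2 × 1.38 = 25.116 kPa.
γ' = 10.09 kN/m³; averaging over the depth B below the base, γ̄ = γ' + (d_w/B)(γ − γ') = 11.336 kN/m³.
q·N_q = 25.116 × 30.9 = 776.08 kPa
0.5·γ·B·N_γ·s_γ = 0.5 × 11.336 × 4.1 × 30.7 × 0.8 = 570.75 kPa
q_ult = 776.08 + 570.75 = 1346.8 kPa.
q_net = 1346.8 − 25.116 = 1321.7 kPa.
q_all(net) = 1321.7 / 3 = 440.57 kPa.

q_all(net) ≈ 440 kPa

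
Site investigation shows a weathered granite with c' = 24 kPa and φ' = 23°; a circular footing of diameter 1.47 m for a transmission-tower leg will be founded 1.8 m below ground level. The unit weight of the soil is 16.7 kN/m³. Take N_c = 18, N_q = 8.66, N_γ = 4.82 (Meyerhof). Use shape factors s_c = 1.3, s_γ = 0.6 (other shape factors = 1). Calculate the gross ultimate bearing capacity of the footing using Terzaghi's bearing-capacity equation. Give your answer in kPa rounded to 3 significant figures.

q_ult ≈ 857 kPa

Effective surcharge at the founding depth q = γ·D_f = 16.7 × 1.8 = 30.06 kPa.
q_ult = c·N_c·s_c + q·N_q + 0.5·γ·B·N_γ·s_γ
     = 24 × 18 × 1.3 + 30.06 × 8.66 + 0.5 × 16.7 × 1.47 × 4.82 × 0.6
     = 561.6 + 260.32 + 35.498 = 857.42 kPa.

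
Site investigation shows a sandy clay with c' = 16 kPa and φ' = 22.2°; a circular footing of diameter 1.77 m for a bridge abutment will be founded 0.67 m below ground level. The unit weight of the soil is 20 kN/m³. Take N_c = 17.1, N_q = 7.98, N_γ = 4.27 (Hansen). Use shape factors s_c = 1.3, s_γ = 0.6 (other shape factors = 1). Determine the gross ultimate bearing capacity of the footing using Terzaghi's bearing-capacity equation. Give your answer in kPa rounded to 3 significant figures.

q_ult ≈ 508 kPa

Overburden at base level: q = 20 × 0.67 = 13.4 kPa.
Cohesion term c·N_c·s_c = 16 × 17.1 × 1.3 = 355.68 kPa; surcharge term q·N_q = 13.4 × 7.98 = 106.93 kPa; self-weight term 0.5·γ·B·N_γ·s_γ = 0.5 × 20 × 1.77 × 4.27 × 0.6 = 45.347 kPa.
q_ult = 355.68 + 106.93 + 45.347 = 507.96 kPa.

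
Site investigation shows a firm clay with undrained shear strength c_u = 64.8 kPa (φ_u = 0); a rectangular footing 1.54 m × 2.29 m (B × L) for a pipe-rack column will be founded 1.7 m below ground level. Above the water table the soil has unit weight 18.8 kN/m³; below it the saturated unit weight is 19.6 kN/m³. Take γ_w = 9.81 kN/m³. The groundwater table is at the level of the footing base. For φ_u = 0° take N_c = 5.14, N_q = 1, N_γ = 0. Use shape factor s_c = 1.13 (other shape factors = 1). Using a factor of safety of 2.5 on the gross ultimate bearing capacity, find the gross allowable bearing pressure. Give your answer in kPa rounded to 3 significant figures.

Overburden at base level: q = 18.8 × 1.7 = 31.96 kPa.
Cohesion term c·N_c·s_c = 64.8 × 5.14 × 1.13 = 376.37 kPa; surcharge term q·N_q = 31.96 × 1 = 31.96 kPa.
q_ult = 376.37 + 31.96 = 408.33 kPa.
q_all = 408.33 / 2.5 = 163.33 kPa.

q_all ≈ 163 kPa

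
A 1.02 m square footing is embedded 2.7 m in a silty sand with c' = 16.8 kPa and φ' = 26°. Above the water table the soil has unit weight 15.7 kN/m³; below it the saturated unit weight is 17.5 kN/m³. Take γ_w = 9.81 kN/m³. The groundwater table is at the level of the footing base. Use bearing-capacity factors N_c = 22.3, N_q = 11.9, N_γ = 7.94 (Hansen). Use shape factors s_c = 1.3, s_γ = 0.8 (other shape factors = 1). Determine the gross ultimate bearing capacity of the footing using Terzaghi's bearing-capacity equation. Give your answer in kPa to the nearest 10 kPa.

Effective surcharge at the founding depth q = γ·D_f = 15.7 × 2.7 = 42.39 kPa.
The water table coincides with the base, so in the self-weight term γ → γ' = 7.69 kN/m³.
q_ult = c·N_c·s_c + q·N_q + 0.5·γ·B·N_γ·s_γ
     = 16.8 × 22.3 × 1.3 + 42.39 × 11.9 + 0.5 × 7.69 × 1.02 × 7.94 × 0.8
     = 487.03 + 504.44 + 24.912 = 1016.4 kPa.

q_ult ≈ 1020 kPa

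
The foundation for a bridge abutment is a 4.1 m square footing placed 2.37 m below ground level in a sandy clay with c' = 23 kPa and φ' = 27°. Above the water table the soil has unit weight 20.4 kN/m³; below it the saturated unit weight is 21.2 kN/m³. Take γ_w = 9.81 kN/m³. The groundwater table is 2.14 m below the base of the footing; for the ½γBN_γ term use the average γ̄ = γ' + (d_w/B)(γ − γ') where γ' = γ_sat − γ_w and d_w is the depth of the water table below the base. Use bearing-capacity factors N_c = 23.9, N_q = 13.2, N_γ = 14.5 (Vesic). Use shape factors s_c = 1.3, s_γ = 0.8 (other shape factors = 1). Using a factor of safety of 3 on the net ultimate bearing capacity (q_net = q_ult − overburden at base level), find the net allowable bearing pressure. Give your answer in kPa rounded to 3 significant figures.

q_all(net) ≈ 562 kPa

Effective surcharge at the founding depth q = γ·D_f = 20.4 × 2.37 = 48.348 kPa.
With d_w = 2.14 m < B, γ̄ = 11.39 + (2.14/4.1) × (20.4 − 11.39) = 16.093 kN/m³.
q_ult = c·N_c·s_c + q·N_q + 0.5·γ·B·N_γ·s_γ
     = 23 × 23.9 × 1.3 + 48.348 × 13.2 + 0.5 × 16.093 × 4.1 × 14.5 × 0.8
     = 714.61 + 638.19 + 382.69 = 1735.5 kPa.
q_net = 1735.5 − 48.348 = 1687.1 kPa.
q_all(net) = 1687.1 / 3 = 562.38 kPa.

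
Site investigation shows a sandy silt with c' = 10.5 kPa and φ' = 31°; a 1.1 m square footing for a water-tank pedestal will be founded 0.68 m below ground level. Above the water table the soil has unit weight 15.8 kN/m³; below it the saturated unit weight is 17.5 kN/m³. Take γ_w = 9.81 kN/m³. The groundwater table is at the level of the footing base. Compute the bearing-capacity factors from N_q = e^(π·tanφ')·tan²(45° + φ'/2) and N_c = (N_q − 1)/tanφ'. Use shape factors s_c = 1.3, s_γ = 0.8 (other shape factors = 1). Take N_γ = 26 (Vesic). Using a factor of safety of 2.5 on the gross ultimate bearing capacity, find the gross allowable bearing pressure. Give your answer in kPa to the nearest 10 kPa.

N_q = e^(π·tan31°)·tan²(60.5°) = 20.63; N_c = (N_q − 1)/tanφ' = 32.67.
q = γ·D_f = 15.8 × 0.68 = 10.744 kPa.
For the ½γBN_γ term take γ' = 17.5 − 9.81 = 7.69 kN/m³ (soil below base is submerged).
c·N_c·s_c = 10.5 × 32.671 × 1.3 = 445.96 kPa
q·N_q = 10.744 × 20.631 = 221.66 kPa
0.5·γ·B·N_γ·s_γ = 0.5 × 7.69 × 1.1 × 26 × 0.8 = 87.974 kPa
q_ult = 445.96 + 221.66 + 87.974 = 755.59 kPa.
q_all = 755.59 / 2.5 = 302.24 kPa.

q_all ≈ 300 kPa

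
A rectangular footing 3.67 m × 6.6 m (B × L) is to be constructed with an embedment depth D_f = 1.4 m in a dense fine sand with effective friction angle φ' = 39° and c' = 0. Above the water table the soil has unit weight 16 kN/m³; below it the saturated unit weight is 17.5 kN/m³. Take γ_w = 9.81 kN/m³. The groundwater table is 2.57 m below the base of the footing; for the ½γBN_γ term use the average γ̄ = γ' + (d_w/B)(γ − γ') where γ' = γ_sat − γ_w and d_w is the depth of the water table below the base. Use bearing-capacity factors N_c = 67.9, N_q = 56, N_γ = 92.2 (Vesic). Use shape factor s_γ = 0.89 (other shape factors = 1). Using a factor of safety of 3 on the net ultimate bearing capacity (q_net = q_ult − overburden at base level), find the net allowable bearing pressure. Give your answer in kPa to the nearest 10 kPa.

Effective surcharge at the founding depth q = γ·D_f = 16 × 1.4 = 22.4 kPa.
With d_w = 2.57 m < B, γ̄ = 7.69 + (2.57/3.67) × (16 − 7.69) = 13.509 kN/m³.
q_ult = q·N_q + 0.5·γ·B·N_γ·s_γ
     = 22.4 × 56 + 0.5 × 13.509 × 3.67 × 92.2 × 0.89
     = 1254.4 + 2034.2 = 3288.6 kPa.
q_net = 3288.6 − 22.4 = 3266.2 kPa.
q_all(net) = 3266.2 / 3 = 1088.7 kPa.

q_all(net) ≈ 1090 kPa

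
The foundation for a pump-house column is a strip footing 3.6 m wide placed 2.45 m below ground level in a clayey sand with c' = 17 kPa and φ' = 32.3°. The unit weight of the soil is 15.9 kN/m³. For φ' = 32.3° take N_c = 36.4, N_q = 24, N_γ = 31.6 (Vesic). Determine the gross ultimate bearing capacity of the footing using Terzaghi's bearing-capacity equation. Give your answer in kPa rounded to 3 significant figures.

Effective surcharge at the founding depth q = γ·D_f = 15.9 × 2.45 = 38.955 kPa.
q_ult = c·N_c + q·N_q + 0.5·γ·B·N_γ
     = 17 × 36.4 + 38.955 × 24 + 0.5 × 15.9 × 3.6 × 31.6
     = 618.8 + 934.92 + 904.39 = 2458.1 kPa.

q_ult ≈ 2460 kPa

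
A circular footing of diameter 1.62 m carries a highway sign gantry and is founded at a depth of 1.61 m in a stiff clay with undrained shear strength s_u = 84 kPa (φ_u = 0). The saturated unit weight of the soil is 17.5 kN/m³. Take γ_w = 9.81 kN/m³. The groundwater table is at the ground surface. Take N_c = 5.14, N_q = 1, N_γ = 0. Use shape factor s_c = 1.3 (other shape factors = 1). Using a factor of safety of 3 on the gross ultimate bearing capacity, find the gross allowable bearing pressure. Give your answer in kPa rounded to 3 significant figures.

With the water table at the surface the whole profile is submerged: γ' = 17.5 − 9.81 = 7.69 kN/m³, so q = γ'·D_f = 12.381 kPa.
q_ult = c·N_c·s_c + q·N_q
     = 84 × 5.14 × 1.3 + 12.381 × 1
     = 561.29 + 12.381 = 573.67 kPa.
q_all = 573.67 / 3 = 191.22 kPa.

q_all ≈ 191 kPa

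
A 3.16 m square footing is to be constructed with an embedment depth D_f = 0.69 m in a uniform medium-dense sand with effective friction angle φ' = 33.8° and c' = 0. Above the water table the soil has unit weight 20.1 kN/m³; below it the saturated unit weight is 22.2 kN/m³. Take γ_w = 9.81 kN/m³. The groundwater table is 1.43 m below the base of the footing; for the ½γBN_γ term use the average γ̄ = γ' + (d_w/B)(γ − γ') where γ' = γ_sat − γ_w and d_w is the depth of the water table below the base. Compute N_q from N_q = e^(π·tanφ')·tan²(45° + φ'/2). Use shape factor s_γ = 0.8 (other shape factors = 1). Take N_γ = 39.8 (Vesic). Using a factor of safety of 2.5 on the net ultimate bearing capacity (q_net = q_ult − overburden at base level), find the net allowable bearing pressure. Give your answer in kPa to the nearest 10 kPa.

N_q = e^(π·tan33.8°)·tan²(61.9°) = 28.73.
Overburden at base level: q = 20.1 × 0.69 = 13.869 kPa.
The water table is 1.43 m below the base (< B = 3.16 m), so the ½γBN_γ term uses γ̄ = γ' + (d_w/B)(γ − γ') = 12.39 + (1.43/3.16)(20.1 − 12.39) = 15.879 kN/m³.
Surcharge term q·N_q = 13.869 × 28.732 = 398.49 kPa; self-weight term 0.5·γ·B·N_γ·s_γ = 0.5 × 15.879 × 3.16 × 39.8 × 0.8 = 798.83 kPa.
q_ult = 398.49 + 798.83 = 1197.3 kPa.
q_net = 1197.3 − 13.869 = 1183.4 kPa.
q_all(net) = 1183.4 / 2.5 = 473.38 kPa.

q_all(net) ≈ 470 kPa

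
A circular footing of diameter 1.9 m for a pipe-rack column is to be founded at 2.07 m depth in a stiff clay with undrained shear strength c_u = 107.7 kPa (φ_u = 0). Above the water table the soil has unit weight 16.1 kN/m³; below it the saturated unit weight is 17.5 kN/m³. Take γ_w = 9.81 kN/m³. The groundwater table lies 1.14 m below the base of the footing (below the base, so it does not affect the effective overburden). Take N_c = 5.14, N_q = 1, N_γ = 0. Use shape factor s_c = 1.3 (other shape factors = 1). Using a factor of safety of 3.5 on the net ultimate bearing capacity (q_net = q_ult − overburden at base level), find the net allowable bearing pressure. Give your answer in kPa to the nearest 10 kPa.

Effective surcharge at the founding depth q = γ·D_f = 16.1 × 2.07 = 33.327 kPa.
q_ult = c·N_c·s_c + q·N_q
     = 107.7 × 5.14 × 1.3 + 33.327 × 1
     = 719.65 + 33.327 = 752.98 kPa.
q_net = 752.98 − 33.327 = 719.65 kPa.
q_all(net) = 719.65 / 3.5 = 205.61 kPa.

q_all(net) ≈ 210 kPa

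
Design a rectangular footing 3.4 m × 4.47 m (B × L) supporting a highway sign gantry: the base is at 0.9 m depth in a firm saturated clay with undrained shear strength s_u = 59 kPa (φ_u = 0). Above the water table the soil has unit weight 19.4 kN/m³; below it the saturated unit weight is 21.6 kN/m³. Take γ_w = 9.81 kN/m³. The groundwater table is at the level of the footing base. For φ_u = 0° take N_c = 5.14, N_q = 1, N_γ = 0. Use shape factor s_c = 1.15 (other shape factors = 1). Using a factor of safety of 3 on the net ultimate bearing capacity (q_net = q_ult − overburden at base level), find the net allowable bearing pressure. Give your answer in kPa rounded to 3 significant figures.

q_all(net) ≈ 116 kPa

Overburden at base level: q = 19.4 × 0.9 = 17.46 kPa.
Cohesion term c·N_c·s_c = 59 × 5.14 × 1.15 = 348.75 kPa; surcharge term q·N_q = 17.46 × 1 = 17.46 kPa.
q_ult = 348.75 + 17.46 = 366.21 kPa.
q_net = 366.21 − 17.46 = 348.75 kPa.
q_all(net) = 348.75 / 3 = 116.25 kPa.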